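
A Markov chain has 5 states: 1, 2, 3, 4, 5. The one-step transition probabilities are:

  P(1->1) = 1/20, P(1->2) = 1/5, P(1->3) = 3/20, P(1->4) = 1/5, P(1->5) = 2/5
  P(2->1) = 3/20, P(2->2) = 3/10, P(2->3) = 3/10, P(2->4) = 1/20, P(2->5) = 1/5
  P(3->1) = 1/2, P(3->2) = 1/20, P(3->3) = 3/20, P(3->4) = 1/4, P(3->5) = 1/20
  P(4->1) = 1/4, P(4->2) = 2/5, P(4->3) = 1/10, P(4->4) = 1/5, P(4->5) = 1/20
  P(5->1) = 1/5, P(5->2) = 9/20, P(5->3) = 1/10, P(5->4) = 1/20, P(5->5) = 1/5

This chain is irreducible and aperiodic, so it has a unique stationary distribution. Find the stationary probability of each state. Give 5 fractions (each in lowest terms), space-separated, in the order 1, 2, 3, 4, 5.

Answer: 38485/180282 8354/30047 31555/180282 24821/180282 35297/180282

Derivation:
The stationary distribution satisfies pi = pi * P, i.e.:
  pi_1 = 1/20*pi_1 + 3/20*pi_2 + 1/2*pi_3 + 1/4*pi_4 + 1/5*pi_5
  pi_2 = 1/5*pi_1 + 3/10*pi_2 + 1/20*pi_3 + 2/5*pi_4 + 9/20*pi_5
  pi_3 = 3/20*pi_1 + 3/10*pi_2 + 3/20*pi_3 + 1/10*pi_4 + 1/10*pi_5
  pi_4 = 1/5*pi_1 + 1/20*pi_2 + 1/4*pi_3 + 1/5*pi_4 + 1/20*pi_5
  pi_5 = 2/5*pi_1 + 1/5*pi_2 + 1/20*pi_3 + 1/20*pi_4 + 1/5*pi_5
with normalization: pi_1 + pi_2 + pi_3 + pi_4 + pi_5 = 1.

Using the first 4 balance equations plus normalization, the linear system A*pi = b is:
  [-19/20, 3/20, 1/2, 1/4, 1/5] . pi = 0
  [1/5, -7/10, 1/20, 2/5, 9/20] . pi = 0
  [3/20, 3/10, -17/20, 1/10, 1/10] . pi = 0
  [1/5, 1/20, 1/4, -4/5, 1/20] . pi = 0
  [1, 1, 1, 1, 1] . pi = 1

Solving yields:
  pi_1 = 38485/180282
  pi_2 = 8354/30047
  pi_3 = 31555/180282
  pi_4 = 24821/180282
  pi_5 = 35297/180282

Verification (pi * P):
  38485/180282*1/20 + 8354/30047*3/20 + 31555/180282*1/2 + 24821/180282*1/4 + 35297/180282*1/5 = 38485/180282 = pi_1  (ok)
  38485/180282*1/5 + 8354/30047*3/10 + 31555/180282*1/20 + 24821/180282*2/5 + 35297/180282*9/20 = 8354/30047 = pi_2  (ok)
  38485/180282*3/20 + 8354/30047*3/10 + 31555/180282*3/20 + 24821/180282*1/10 + 35297/180282*1/10 = 31555/180282 = pi_3  (ok)
  38485/180282*1/5 + 8354/30047*1/20 + 31555/180282*1/4 + 24821/180282*1/5 + 35297/180282*1/20 = 24821/180282 = pi_4  (ok)
  38485/180282*2/5 + 8354/30047*1/5 + 31555/180282*1/20 + 24821/180282*1/20 + 35297/180282*1/5 = 35297/180282 = pi_5  (ok)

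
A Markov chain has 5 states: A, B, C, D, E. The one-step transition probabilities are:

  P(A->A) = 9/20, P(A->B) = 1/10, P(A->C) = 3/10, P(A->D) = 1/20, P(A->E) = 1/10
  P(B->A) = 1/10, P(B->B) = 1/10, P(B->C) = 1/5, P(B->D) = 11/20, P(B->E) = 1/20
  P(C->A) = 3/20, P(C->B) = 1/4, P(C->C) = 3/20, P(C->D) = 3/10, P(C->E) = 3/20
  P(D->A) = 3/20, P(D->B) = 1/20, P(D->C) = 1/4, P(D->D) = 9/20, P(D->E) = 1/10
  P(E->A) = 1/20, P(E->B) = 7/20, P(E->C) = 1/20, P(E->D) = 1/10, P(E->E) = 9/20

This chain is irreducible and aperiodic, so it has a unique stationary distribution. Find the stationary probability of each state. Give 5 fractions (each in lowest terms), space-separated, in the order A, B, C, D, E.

The stationary distribution satisfies pi = pi * P, i.e.:
  pi_A = 9/20*pi_A + 1/10*pi_B + 3/20*pi_C + 3/20*pi_D + 1/20*pi_E
  pi_B = 1/10*pi_A + 1/10*pi_B + 1/4*pi_C + 1/20*pi_D + 7/20*pi_E
  pi_C = 3/10*pi_A + 1/5*pi_B + 3/20*pi_C + 1/4*pi_D + 1/20*pi_E
  pi_D = 1/20*pi_A + 11/20*pi_B + 3/10*pi_C + 9/20*pi_D + 1/10*pi_E
  pi_E = 1/10*pi_A + 1/20*pi_B + 3/20*pi_C + 1/10*pi_D + 9/20*pi_E
with normalization: pi_A + pi_B + pi_C + pi_D + pi_E = 1.

Using the first 4 balance equations plus normalization, the linear system A*pi = b is:
  [-11/20, 1/10, 3/20, 3/20, 1/20] . pi = 0
  [1/10, -9/10, 1/4, 1/20, 7/20] . pi = 0
  [3/10, 1/5, -17/20, 1/4, 1/20] . pi = 0
  [1/20, 11/20, 3/10, -11/20, 1/10] . pi = 0
  [1, 1, 1, 1, 1] . pi = 1

Solving yields:
  pi_A = 1204/6659
  pi_B = 1025/6659
  pi_C = 1331/6659
  pi_D = 2051/6659
  pi_E = 1048/6659

Verification (pi * P):
  1204/6659*9/20 + 1025/6659*1/10 + 1331/6659*3/20 + 2051/6659*3/20 + 1048/6659*1/20 = 1204/6659 = pi_A  (ok)
  1204/6659*1/10 + 1025/6659*1/10 + 1331/6659*1/4 + 2051/6659*1/20 + 1048/6659*7/20 = 1025/6659 = pi_B  (ok)
  1204/6659*3/10 + 1025/6659*1/5 + 1331/6659*3/20 + 2051/6659*1/4 + 1048/6659*1/20 = 1331/6659 = pi_C  (ok)
  1204/6659*1/20 + 1025/6659*11/20 + 1331/6659*3/10 + 2051/6659*9/20 + 1048/6659*1/10 = 2051/6659 = pi_D  (ok)
  1204/6659*1/10 + 1025/6659*1/20 + 1331/6659*3/20 + 2051/6659*1/10 + 1048/6659*9/20 = 1048/6659 = pi_E  (ok)

Answer: 1204/6659 1025/6659 1331/6659 2051/6659 1048/6659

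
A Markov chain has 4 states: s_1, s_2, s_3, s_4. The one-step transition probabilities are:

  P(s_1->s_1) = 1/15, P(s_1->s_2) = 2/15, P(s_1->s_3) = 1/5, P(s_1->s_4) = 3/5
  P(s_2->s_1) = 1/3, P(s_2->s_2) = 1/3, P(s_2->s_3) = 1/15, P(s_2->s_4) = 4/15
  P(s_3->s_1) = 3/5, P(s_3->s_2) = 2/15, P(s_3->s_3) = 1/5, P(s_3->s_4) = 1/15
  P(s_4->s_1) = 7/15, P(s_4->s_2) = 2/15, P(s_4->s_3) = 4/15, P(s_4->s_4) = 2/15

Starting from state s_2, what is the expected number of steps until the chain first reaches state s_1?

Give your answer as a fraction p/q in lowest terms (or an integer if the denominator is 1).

Answer: 1725/682

Derivation:
Let h_i = expected steps to first reach s_1 from state i.
Boundary: h_s_1 = 0.
First-step equations for the other states:
  h_s_2 = 1 + 1/3*h_s_1 + 1/3*h_s_2 + 1/15*h_s_3 + 4/15*h_s_4
  h_s_3 = 1 + 3/5*h_s_1 + 2/15*h_s_2 + 1/5*h_s_3 + 1/15*h_s_4
  h_s_4 = 1 + 7/15*h_s_1 + 2/15*h_s_2 + 4/15*h_s_3 + 2/15*h_s_4

Substituting h_s_1 = 0 and rearranging gives the linear system (I - Q) h = 1:
  [2/3, -1/15, -4/15] . (h_s_2, h_s_3, h_s_4) = 1
  [-2/15, 4/5, -1/15] . (h_s_2, h_s_3, h_s_4) = 1
  [-2/15, -4/15, 13/15] . (h_s_2, h_s_3, h_s_4) = 1

Solving yields:
  h_s_2 = 1725/682
  h_s_3 = 630/341
  h_s_4 = 720/341

Starting state is s_2, so the expected hitting time is h_s_2 = 1725/682.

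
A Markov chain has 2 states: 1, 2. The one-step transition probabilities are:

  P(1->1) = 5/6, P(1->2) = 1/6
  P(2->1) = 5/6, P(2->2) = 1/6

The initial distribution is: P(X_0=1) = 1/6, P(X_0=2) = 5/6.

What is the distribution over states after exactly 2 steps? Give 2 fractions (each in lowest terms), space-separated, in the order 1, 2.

Answer: 5/6 1/6

Derivation:
Propagating the distribution step by step (d_{t+1} = d_t * P):
d_0 = (1=1/6, 2=5/6)
  d_1[1] = 1/6*5/6 + 5/6*5/6 = 5/6
  d_1[2] = 1/6*1/6 + 5/6*1/6 = 1/6
d_1 = (1=5/6, 2=1/6)
  d_2[1] = 5/6*5/6 + 1/6*5/6 = 5/6
  d_2[2] = 5/6*1/6 + 1/6*1/6 = 1/6
d_2 = (1=5/6, 2=1/6)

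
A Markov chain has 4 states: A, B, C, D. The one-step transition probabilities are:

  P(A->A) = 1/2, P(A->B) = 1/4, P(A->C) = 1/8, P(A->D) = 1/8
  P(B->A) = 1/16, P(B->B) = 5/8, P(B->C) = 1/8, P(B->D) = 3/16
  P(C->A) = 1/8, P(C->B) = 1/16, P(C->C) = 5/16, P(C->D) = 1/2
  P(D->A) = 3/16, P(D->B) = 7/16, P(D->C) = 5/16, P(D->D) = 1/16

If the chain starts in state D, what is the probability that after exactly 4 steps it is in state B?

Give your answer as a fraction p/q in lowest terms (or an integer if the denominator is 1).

Computing P^4 by repeated multiplication:
P^1 =
  A: [1/2, 1/4, 1/8, 1/8]
  B: [1/16, 5/8, 1/8, 3/16]
  C: [1/8, 1/16, 5/16, 1/2]
  D: [3/16, 7/16, 5/16, 1/16]
P^2 =
  A: [39/128, 11/32, 11/64, 23/128]
  B: [31/256, 127/256, 47/256, 51/256]
  C: [51/256, 79/256, 71/256, 55/256]
  D: [11/64, 47/128, 25/128, 17/64]
P^3 =
  A: [469/2048, 779/2048, 391/2048, 409/2048]
  B: [311/2048, 899/2048, 403/2048, 435/2048]
  C: [397/2048, 725/2048, 445/2048, 481/2048]
  D: [375/2048, 821/2048, 433/2048, 419/2048]
P^4 =
  A: [1635/8192, 1615/4096, 203/1024, 1703/8192]
  B: [2749/16384, 6841/16384, 3305/16384, 3489/16384]
  C: [3117/16384, 6325/16384, 3437/16384, 3505/16384]
  D: [743/4096, 3269/8192, 1663/8192, 887/4096]

(P^4)[D -> B] = 3269/8192

Answer: 3269/8192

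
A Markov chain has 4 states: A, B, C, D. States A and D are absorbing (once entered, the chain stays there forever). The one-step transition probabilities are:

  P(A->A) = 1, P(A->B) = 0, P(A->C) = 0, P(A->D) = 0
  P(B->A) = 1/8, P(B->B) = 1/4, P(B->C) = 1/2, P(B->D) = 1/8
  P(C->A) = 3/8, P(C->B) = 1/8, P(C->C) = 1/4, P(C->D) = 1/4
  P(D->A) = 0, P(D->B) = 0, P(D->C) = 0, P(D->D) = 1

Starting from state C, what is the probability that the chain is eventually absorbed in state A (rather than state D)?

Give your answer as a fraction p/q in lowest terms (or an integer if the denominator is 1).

Let a_i = P(absorbed in A | start in state i).
Boundary conditions: a_A = 1, a_D = 0.
For each transient state i, a_i = sum_j P(i->j) * a_j:
  a_B = 1/8*a_A + 1/4*a_B + 1/2*a_C + 1/8*a_D
  a_C = 3/8*a_A + 1/8*a_B + 1/4*a_C + 1/4*a_D

Substituting a_A = 1 and a_D = 0, rearrange to (I - Q) a = r where r[i] = P(i -> A):
  [3/4, -1/2] . (a_B, a_C) = 1/8
  [-1/8, 3/4] . (a_B, a_C) = 3/8

Solving yields:
  a_B = 9/16
  a_C = 19/32

Starting state is C, so the absorption probability is a_C = 19/32.

Answer: 19/32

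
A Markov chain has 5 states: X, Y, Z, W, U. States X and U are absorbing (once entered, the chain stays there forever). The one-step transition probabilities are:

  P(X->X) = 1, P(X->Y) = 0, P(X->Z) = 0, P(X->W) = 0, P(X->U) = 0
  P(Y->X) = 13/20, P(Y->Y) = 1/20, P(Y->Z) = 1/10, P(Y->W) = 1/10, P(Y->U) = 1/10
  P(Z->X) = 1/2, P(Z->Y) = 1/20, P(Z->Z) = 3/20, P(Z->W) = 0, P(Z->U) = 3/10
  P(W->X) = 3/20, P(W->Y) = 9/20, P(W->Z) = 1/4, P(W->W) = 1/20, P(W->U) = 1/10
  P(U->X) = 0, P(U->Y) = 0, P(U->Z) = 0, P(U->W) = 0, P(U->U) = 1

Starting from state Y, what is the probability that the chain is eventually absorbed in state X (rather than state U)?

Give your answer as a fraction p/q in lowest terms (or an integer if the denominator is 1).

Answer: 4781/5783

Derivation:
Let a_i = P(absorbed in X | start in state i).
Boundary conditions: a_X = 1, a_U = 0.
For each transient state i, a_i = sum_j P(i->j) * a_j:
  a_Y = 13/20*a_X + 1/20*a_Y + 1/10*a_Z + 1/10*a_W + 1/10*a_U
  a_Z = 1/2*a_X + 1/20*a_Y + 3/20*a_Z + 0*a_W + 3/10*a_U
  a_W = 3/20*a_X + 9/20*a_Y + 1/4*a_Z + 1/20*a_W + 1/10*a_U

Substituting a_X = 1 and a_U = 0, rearrange to (I - Q) a = r where r[i] = P(i -> X):
  [19/20, -1/10, -1/10] . (a_Y, a_Z, a_W) = 13/20
  [-1/20, 17/20, 0] . (a_Y, a_Z, a_W) = 1/2
  [-9/20, -1/4, 19/20] . (a_Y, a_Z, a_W) = 3/20

Solving yields:
  a_Y = 4781/5783
  a_Z = 3683/5783
  a_W = 4147/5783

Starting state is Y, so the absorption probability is a_Y = 4781/5783.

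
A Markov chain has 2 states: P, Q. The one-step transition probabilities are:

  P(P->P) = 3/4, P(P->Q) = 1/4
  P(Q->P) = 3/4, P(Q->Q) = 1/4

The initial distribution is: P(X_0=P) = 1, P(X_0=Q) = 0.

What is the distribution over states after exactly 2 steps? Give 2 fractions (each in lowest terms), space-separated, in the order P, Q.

Answer: 3/4 1/4

Derivation:
Propagating the distribution step by step (d_{t+1} = d_t * P):
d_0 = (P=1, Q=0)
  d_1[P] = 1*3/4 + 0*3/4 = 3/4
  d_1[Q] = 1*1/4 + 0*1/4 = 1/4
d_1 = (P=3/4, Q=1/4)
  d_2[P] = 3/4*3/4 + 1/4*3/4 = 3/4
  d_2[Q] = 3/4*1/4 + 1/4*1/4 = 1/4
d_2 = (P=3/4, Q=1/4)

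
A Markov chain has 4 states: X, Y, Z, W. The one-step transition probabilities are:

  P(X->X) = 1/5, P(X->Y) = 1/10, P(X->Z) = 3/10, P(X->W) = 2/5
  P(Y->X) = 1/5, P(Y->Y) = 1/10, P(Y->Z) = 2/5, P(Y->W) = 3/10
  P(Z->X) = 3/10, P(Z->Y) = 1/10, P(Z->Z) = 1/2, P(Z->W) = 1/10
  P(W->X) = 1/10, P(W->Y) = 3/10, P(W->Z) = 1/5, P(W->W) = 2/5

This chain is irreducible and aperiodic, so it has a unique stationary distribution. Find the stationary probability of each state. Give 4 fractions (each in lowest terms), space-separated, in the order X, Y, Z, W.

Answer: 5/24 41/264 95/264 73/264

Derivation:
The stationary distribution satisfies pi = pi * P, i.e.:
  pi_X = 1/5*pi_X + 1/5*pi_Y + 3/10*pi_Z + 1/10*pi_W
  pi_Y = 1/10*pi_X + 1/10*pi_Y + 1/10*pi_Z + 3/10*pi_W
  pi_Z = 3/10*pi_X + 2/5*pi_Y + 1/2*pi_Z + 1/5*pi_W
  pi_W = 2/5*pi_X + 3/10*pi_Y + 1/10*pi_Z + 2/5*pi_W
with normalization: pi_X + pi_Y + pi_Z + pi_W = 1.

Using the first 3 balance equations plus normalization, the linear system A*pi = b is:
  [-4/5, 1/5, 3/10, 1/10] . pi = 0
  [1/10, -9/10, 1/10, 3/10] . pi = 0
  [3/10, 2/5, -1/2, 1/5] . pi = 0
  [1, 1, 1, 1] . pi = 1

Solving yields:
  pi_X = 5/24
  pi_Y = 41/264
  pi_Z = 95/264
  pi_W = 73/264

Verification (pi * P):
  5/24*1/5 + 41/264*1/5 + 95/264*3/10 + 73/264*1/10 = 5/24 = pi_X  (ok)
  5/24*1/10 + 41/264*1/10 + 95/264*1/10 + 73/264*3/10 = 41/264 = pi_Y  (ok)
  5/24*3/10 + 41/264*2/5 + 95/264*1/2 + 73/264*1/5 = 95/264 = pi_Z  (ok)
  5/24*2/5 + 41/264*3/10 + 95/264*1/10 + 73/264*2/5 = 73/264 = pi_W  (ok)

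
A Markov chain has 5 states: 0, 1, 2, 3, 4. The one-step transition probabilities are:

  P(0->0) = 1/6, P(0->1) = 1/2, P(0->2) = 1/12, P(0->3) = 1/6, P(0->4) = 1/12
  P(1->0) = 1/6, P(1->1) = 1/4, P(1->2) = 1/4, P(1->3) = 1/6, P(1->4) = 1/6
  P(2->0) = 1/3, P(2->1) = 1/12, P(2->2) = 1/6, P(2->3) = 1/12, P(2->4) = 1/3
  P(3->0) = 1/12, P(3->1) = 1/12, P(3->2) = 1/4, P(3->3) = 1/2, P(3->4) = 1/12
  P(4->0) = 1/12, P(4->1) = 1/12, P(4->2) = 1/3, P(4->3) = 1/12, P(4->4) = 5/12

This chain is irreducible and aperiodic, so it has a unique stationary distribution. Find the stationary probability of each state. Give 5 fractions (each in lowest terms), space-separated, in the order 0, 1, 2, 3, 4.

The stationary distribution satisfies pi = pi * P, i.e.:
  pi_0 = 1/6*pi_0 + 1/6*pi_1 + 1/3*pi_2 + 1/12*pi_3 + 1/12*pi_4
  pi_1 = 1/2*pi_0 + 1/4*pi_1 + 1/12*pi_2 + 1/12*pi_3 + 1/12*pi_4
  pi_2 = 1/12*pi_0 + 1/4*pi_1 + 1/6*pi_2 + 1/4*pi_3 + 1/3*pi_4
  pi_3 = 1/6*pi_0 + 1/6*pi_1 + 1/12*pi_2 + 1/2*pi_3 + 1/12*pi_4
  pi_4 = 1/12*pi_0 + 1/6*pi_1 + 1/3*pi_2 + 1/12*pi_3 + 5/12*pi_4
with normalization: pi_0 + pi_1 + pi_2 + pi_3 + pi_4 = 1.

Using the first 4 balance equations plus normalization, the linear system A*pi = b is:
  [-5/6, 1/6, 1/3, 1/12, 1/12] . pi = 0
  [1/2, -3/4, 1/12, 1/12, 1/12] . pi = 0
  [1/12, 1/4, -5/6, 1/4, 1/3] . pi = 0
  [1/6, 1/6, 1/12, -1/2, 1/12] . pi = 0
  [1, 1, 1, 1, 1] . pi = 1

Solving yields:
  pi_0 = 932/5535
  pi_1 = 2039/11070
  pi_2 = 493/2214
  pi_3 = 713/3690
  pi_4 = 2563/11070

Verification (pi * P):
  932/5535*1/6 + 2039/11070*1/6 + 493/2214*1/3 + 713/3690*1/12 + 2563/11070*1/12 = 932/5535 = pi_0  (ok)
  932/5535*1/2 + 2039/11070*1/4 + 493/2214*1/12 + 713/3690*1/12 + 2563/11070*1/12 = 2039/11070 = pi_1  (ok)
  932/5535*1/12 + 2039/11070*1/4 + 493/2214*1/6 + 713/3690*1/4 + 2563/11070*1/3 = 493/2214 = pi_2  (ok)
  932/5535*1/6 + 2039/11070*1/6 + 493/2214*1/12 + 713/3690*1/2 + 2563/11070*1/12 = 713/3690 = pi_3  (ok)
  932/5535*1/12 + 2039/11070*1/6 + 493/2214*1/3 + 713/3690*1/12 + 2563/11070*5/12 = 2563/11070 = pi_4  (ok)

Answer: 932/5535 2039/11070 493/2214 713/3690 2563/11070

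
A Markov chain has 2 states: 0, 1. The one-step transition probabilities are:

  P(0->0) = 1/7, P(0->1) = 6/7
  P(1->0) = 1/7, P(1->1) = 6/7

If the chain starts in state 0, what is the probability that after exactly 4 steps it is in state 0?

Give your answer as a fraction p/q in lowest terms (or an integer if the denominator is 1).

Computing P^4 by repeated multiplication:
P^1 =
  0: [1/7, 6/7]
  1: [1/7, 6/7]
P^2 =
  0: [1/7, 6/7]
  1: [1/7, 6/7]
P^3 =
  0: [1/7, 6/7]
  1: [1/7, 6/7]
P^4 =
  0: [1/7, 6/7]
  1: [1/7, 6/7]

(P^4)[0 -> 0] = 1/7

Answer: 1/7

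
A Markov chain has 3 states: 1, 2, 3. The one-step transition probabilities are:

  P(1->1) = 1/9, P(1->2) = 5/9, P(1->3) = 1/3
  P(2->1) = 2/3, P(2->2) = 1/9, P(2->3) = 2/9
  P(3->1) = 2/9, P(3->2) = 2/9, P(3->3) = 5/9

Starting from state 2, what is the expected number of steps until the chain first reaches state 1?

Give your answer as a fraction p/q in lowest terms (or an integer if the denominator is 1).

Let h_i = expected steps to first reach 1 from state i.
Boundary: h_1 = 0.
First-step equations for the other states:
  h_2 = 1 + 2/3*h_1 + 1/9*h_2 + 2/9*h_3
  h_3 = 1 + 2/9*h_1 + 2/9*h_2 + 5/9*h_3

Substituting h_1 = 0 and rearranging gives the linear system (I - Q) h = 1:
  [8/9, -2/9] . (h_2, h_3) = 1
  [-2/9, 4/9] . (h_2, h_3) = 1

Solving yields:
  h_2 = 27/14
  h_3 = 45/14

Starting state is 2, so the expected hitting time is h_2 = 27/14.

Answer: 27/14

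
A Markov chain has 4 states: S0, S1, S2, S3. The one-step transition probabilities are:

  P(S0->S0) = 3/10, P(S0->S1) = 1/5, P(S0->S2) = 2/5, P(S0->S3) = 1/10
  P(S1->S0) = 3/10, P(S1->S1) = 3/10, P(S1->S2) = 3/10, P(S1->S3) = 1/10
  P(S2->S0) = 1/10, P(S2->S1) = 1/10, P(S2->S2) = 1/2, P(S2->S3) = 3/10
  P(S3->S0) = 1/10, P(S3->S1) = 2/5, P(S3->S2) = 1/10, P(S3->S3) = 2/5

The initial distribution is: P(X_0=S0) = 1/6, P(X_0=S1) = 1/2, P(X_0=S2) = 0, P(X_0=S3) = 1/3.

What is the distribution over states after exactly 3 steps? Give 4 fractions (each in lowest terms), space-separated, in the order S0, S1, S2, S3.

Answer: 287/1500 7/30 1037/3000 689/3000

Derivation:
Propagating the distribution step by step (d_{t+1} = d_t * P):
d_0 = (S0=1/6, S1=1/2, S2=0, S3=1/3)
  d_1[S0] = 1/6*3/10 + 1/2*3/10 + 0*1/10 + 1/3*1/10 = 7/30
  d_1[S1] = 1/6*1/5 + 1/2*3/10 + 0*1/10 + 1/3*2/5 = 19/60
  d_1[S2] = 1/6*2/5 + 1/2*3/10 + 0*1/2 + 1/3*1/10 = 1/4
  d_1[S3] = 1/6*1/10 + 1/2*1/10 + 0*3/10 + 1/3*2/5 = 1/5
d_1 = (S0=7/30, S1=19/60, S2=1/4, S3=1/5)
  d_2[S0] = 7/30*3/10 + 19/60*3/10 + 1/4*1/10 + 1/5*1/10 = 21/100
  d_2[S1] = 7/30*1/5 + 19/60*3/10 + 1/4*1/10 + 1/5*2/5 = 37/150
  d_2[S2] = 7/30*2/5 + 19/60*3/10 + 1/4*1/2 + 1/5*1/10 = 1/3
  d_2[S3] = 7/30*1/10 + 19/60*1/10 + 1/4*3/10 + 1/5*2/5 = 21/100
d_2 = (S0=21/100, S1=37/150, S2=1/3, S3=21/100)
  d_3[S0] = 21/100*3/10 + 37/150*3/10 + 1/3*1/10 + 21/100*1/10 = 287/1500
  d_3[S1] = 21/100*1/5 + 37/150*3/10 + 1/3*1/10 + 21/100*2/5 = 7/30
  d_3[S2] = 21/100*2/5 + 37/150*3/10 + 1/3*1/2 + 21/100*1/10 = 1037/3000
  d_3[S3] = 21/100*1/10 + 37/150*1/10 + 1/3*3/10 + 21/100*2/5 = 689/3000
d_3 = (S0=287/1500, S1=7/30, S2=1037/3000, S3=689/3000)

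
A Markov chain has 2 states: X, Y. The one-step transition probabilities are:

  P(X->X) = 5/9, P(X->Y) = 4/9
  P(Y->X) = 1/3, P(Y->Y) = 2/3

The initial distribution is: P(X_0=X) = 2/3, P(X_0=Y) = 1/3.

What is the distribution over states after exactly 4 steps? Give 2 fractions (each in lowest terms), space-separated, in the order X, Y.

Propagating the distribution step by step (d_{t+1} = d_t * P):
d_0 = (X=2/3, Y=1/3)
  d_1[X] = 2/3*5/9 + 1/3*1/3 = 13/27
  d_1[Y] = 2/3*4/9 + 1/3*2/3 = 14/27
d_1 = (X=13/27, Y=14/27)
  d_2[X] = 13/27*5/9 + 14/27*1/3 = 107/243
  d_2[Y] = 13/27*4/9 + 14/27*2/3 = 136/243
d_2 = (X=107/243, Y=136/243)
  d_3[X] = 107/243*5/9 + 136/243*1/3 = 943/2187
  d_3[Y] = 107/243*4/9 + 136/243*2/3 = 1244/2187
d_3 = (X=943/2187, Y=1244/2187)
  d_4[X] = 943/2187*5/9 + 1244/2187*1/3 = 8447/19683
  d_4[Y] = 943/2187*4/9 + 1244/2187*2/3 = 11236/19683
d_4 = (X=8447/19683, Y=11236/19683)

Answer: 8447/19683 11236/19683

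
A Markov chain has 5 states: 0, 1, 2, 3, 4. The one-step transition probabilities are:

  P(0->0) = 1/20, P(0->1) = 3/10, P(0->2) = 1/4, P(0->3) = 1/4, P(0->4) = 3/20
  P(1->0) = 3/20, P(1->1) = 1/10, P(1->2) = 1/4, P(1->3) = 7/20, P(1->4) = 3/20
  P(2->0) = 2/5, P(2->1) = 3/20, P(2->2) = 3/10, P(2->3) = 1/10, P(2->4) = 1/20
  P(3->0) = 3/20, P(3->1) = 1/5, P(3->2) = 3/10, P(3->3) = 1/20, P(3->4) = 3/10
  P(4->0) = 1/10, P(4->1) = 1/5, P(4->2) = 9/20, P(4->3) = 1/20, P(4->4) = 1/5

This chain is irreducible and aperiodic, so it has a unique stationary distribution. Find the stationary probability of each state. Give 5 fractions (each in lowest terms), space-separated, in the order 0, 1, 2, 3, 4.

The stationary distribution satisfies pi = pi * P, i.e.:
  pi_0 = 1/20*pi_0 + 3/20*pi_1 + 2/5*pi_2 + 3/20*pi_3 + 1/10*pi_4
  pi_1 = 3/10*pi_0 + 1/10*pi_1 + 3/20*pi_2 + 1/5*pi_3 + 1/5*pi_4
  pi_2 = 1/4*pi_0 + 1/4*pi_1 + 3/10*pi_2 + 3/10*pi_3 + 9/20*pi_4
  pi_3 = 1/4*pi_0 + 7/20*pi_1 + 1/10*pi_2 + 1/20*pi_3 + 1/20*pi_4
  pi_4 = 3/20*pi_0 + 3/20*pi_1 + 1/20*pi_2 + 3/10*pi_3 + 1/5*pi_4
with normalization: pi_0 + pi_1 + pi_2 + pi_3 + pi_4 = 1.

Using the first 4 balance equations plus normalization, the linear system A*pi = b is:
  [-19/20, 3/20, 2/5, 3/20, 1/10] . pi = 0
  [3/10, -9/10, 3/20, 1/5, 1/5] . pi = 0
  [1/4, 1/4, -7/10, 3/10, 9/20] . pi = 0
  [1/4, 7/20, 1/10, -19/20, 1/20] . pi = 0
  [1, 1, 1, 1, 1] . pi = 1

Solving yields:
  pi_0 = 44045/221938
  pi_1 = 41295/221938
  pi_2 = 33676/110969
  pi_3 = 17831/110969
  pi_4 = 16792/110969

Verification (pi * P):
  44045/221938*1/20 + 41295/221938*3/20 + 33676/110969*2/5 + 17831/110969*3/20 + 16792/110969*1/10 = 44045/221938 = pi_0  (ok)
  44045/221938*3/10 + 41295/221938*1/10 + 33676/110969*3/20 + 17831/110969*1/5 + 16792/110969*1/5 = 41295/221938 = pi_1  (ok)
  44045/221938*1/4 + 41295/221938*1/4 + 33676/110969*3/10 + 17831/110969*3/10 + 16792/110969*9/20 = 33676/110969 = pi_2  (ok)
  44045/221938*1/4 + 41295/221938*7/20 + 33676/110969*1/10 + 17831/110969*1/20 + 16792/110969*1/20 = 17831/110969 = pi_3  (ok)
  44045/221938*3/20 + 41295/221938*3/20 + 33676/110969*1/20 + 17831/110969*3/10 + 16792/110969*1/5 = 16792/110969 = pi_4  (ok)

Answer: 44045/221938 41295/221938 33676/110969 17831/110969 16792/110969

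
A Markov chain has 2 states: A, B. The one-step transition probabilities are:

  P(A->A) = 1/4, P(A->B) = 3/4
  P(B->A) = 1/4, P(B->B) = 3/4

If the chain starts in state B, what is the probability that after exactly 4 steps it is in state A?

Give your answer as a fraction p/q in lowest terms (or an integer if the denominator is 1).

Computing P^4 by repeated multiplication:
P^1 =
  A: [1/4, 3/4]
  B: [1/4, 3/4]
P^2 =
  A: [1/4, 3/4]
  B: [1/4, 3/4]
P^3 =
  A: [1/4, 3/4]
  B: [1/4, 3/4]
P^4 =
  A: [1/4, 3/4]
  B: [1/4, 3/4]

(P^4)[B -> A] = 1/4

Answer: 1/4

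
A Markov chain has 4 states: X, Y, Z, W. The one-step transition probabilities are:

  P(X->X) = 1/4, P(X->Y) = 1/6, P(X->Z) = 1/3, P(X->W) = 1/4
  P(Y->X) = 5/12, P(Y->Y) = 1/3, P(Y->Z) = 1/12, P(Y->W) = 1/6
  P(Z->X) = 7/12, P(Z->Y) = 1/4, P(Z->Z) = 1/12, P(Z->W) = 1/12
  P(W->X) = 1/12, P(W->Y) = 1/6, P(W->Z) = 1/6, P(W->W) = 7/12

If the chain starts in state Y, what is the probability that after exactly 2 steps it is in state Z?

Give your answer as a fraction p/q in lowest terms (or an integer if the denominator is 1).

Answer: 29/144

Derivation:
Computing P^2 by repeated multiplication:
P^1 =
  X: [1/4, 1/6, 1/3, 1/4]
  Y: [5/12, 1/3, 1/12, 1/6]
  Z: [7/12, 1/4, 1/12, 1/12]
  W: [1/12, 1/6, 1/6, 7/12]
P^2 =
  X: [25/72, 2/9, 1/6, 19/72]
  Y: [11/36, 11/48, 29/144, 19/72]
  Z: [11/36, 31/144, 17/72, 35/144]
  W: [17/72, 5/24, 11/72, 29/72]

(P^2)[Y -> Z] = 29/144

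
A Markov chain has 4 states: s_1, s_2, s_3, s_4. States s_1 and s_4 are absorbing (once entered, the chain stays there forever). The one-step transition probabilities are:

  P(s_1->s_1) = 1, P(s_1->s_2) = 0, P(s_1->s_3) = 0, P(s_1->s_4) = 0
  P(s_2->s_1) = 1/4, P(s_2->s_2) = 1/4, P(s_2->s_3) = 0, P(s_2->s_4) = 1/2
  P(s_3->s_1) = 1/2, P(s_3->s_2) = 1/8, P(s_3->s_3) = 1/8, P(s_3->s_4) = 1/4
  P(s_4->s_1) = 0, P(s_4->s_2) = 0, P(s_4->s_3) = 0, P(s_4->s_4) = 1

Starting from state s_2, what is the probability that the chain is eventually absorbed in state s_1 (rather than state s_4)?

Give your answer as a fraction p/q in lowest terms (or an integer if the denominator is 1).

Answer: 1/3

Derivation:
Let a_i = P(absorbed in s_1 | start in state i).
Boundary conditions: a_s_1 = 1, a_s_4 = 0.
For each transient state i, a_i = sum_j P(i->j) * a_j:
  a_s_2 = 1/4*a_s_1 + 1/4*a_s_2 + 0*a_s_3 + 1/2*a_s_4
  a_s_3 = 1/2*a_s_1 + 1/8*a_s_2 + 1/8*a_s_3 + 1/4*a_s_4

Substituting a_s_1 = 1 and a_s_4 = 0, rearrange to (I - Q) a = r where r[i] = P(i -> s_1):
  [3/4, 0] . (a_s_2, a_s_3) = 1/4
  [-1/8, 7/8] . (a_s_2, a_s_3) = 1/2

Solving yields:
  a_s_2 = 1/3
  a_s_3 = 13/21

Starting state is s_2, so the absorption probability is a_s_2 = 1/3.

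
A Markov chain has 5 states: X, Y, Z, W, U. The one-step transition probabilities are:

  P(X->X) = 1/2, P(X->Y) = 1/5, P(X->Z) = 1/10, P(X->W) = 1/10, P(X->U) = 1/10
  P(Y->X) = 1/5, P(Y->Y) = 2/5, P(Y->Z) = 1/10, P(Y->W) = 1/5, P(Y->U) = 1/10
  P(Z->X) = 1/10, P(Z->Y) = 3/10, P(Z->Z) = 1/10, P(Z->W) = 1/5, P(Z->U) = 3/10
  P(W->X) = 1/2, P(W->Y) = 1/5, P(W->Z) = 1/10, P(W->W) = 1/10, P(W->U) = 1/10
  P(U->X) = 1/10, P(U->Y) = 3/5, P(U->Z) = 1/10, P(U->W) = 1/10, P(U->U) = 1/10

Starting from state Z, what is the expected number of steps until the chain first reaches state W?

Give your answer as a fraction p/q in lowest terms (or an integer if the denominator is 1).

Let h_i = expected steps to first reach W from state i.
Boundary: h_W = 0.
First-step equations for the other states:
  h_X = 1 + 1/2*h_X + 1/5*h_Y + 1/10*h_Z + 1/10*h_W + 1/10*h_U
  h_Y = 1 + 1/5*h_X + 2/5*h_Y + 1/10*h_Z + 1/5*h_W + 1/10*h_U
  h_Z = 1 + 1/10*h_X + 3/10*h_Y + 1/10*h_Z + 1/5*h_W + 3/10*h_U
  h_U = 1 + 1/10*h_X + 3/5*h_Y + 1/10*h_Z + 1/10*h_W + 1/10*h_U

Substituting h_W = 0 and rearranging gives the linear system (I - Q) h = 1:
  [1/2, -1/5, -1/10, -1/10] . (h_X, h_Y, h_Z, h_U) = 1
  [-1/5, 3/5, -1/10, -1/10] . (h_X, h_Y, h_Z, h_U) = 1
  [-1/10, -3/10, 9/10, -3/10] . (h_X, h_Y, h_Z, h_U) = 1
  [-1/10, -3/5, -1/10, 9/10] . (h_X, h_Y, h_Z, h_U) = 1

Solving yields:
  h_X = 4000/569
  h_Y = 3500/569
  h_Z = 3510/569
  h_U = 3800/569

Starting state is Z, so the expected hitting time is h_Z = 3510/569.

Answer: 3510/569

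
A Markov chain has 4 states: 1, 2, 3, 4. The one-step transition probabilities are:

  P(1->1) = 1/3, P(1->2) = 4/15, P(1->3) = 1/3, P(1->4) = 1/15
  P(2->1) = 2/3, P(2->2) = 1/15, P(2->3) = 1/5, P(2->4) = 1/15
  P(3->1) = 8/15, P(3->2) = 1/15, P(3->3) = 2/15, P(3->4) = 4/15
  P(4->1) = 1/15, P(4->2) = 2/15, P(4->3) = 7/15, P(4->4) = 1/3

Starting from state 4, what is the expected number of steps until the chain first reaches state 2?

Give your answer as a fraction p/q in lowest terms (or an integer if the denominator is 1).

Let h_i = expected steps to first reach 2 from state i.
Boundary: h_2 = 0.
First-step equations for the other states:
  h_1 = 1 + 1/3*h_1 + 4/15*h_2 + 1/3*h_3 + 1/15*h_4
  h_3 = 1 + 8/15*h_1 + 1/15*h_2 + 2/15*h_3 + 4/15*h_4
  h_4 = 1 + 1/15*h_1 + 2/15*h_2 + 7/15*h_3 + 1/3*h_4

Substituting h_2 = 0 and rearranging gives the linear system (I - Q) h = 1:
  [2/3, -1/3, -1/15] . (h_1, h_3, h_4) = 1
  [-8/15, 13/15, -4/15] . (h_1, h_3, h_4) = 1
  [-1/15, -7/15, 2/3] . (h_1, h_3, h_4) = 1

Solving yields:
  h_1 = 320/59
  h_3 = 385/59
  h_4 = 390/59

Starting state is 4, so the expected hitting time is h_4 = 390/59.

Answer: 390/59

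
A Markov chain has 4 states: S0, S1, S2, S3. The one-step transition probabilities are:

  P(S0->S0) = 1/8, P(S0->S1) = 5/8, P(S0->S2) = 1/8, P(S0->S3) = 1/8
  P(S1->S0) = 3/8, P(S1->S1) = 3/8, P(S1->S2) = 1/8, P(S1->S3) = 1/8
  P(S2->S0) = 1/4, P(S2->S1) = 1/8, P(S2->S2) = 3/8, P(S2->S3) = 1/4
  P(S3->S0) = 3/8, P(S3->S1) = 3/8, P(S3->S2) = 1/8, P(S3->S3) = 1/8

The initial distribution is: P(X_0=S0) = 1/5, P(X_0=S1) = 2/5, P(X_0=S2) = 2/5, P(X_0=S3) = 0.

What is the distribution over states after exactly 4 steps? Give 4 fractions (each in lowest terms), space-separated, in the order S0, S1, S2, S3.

Answer: 1449/5120 129/320 429/2560 749/5120

Derivation:
Propagating the distribution step by step (d_{t+1} = d_t * P):
d_0 = (S0=1/5, S1=2/5, S2=2/5, S3=0)
  d_1[S0] = 1/5*1/8 + 2/5*3/8 + 2/5*1/4 + 0*3/8 = 11/40
  d_1[S1] = 1/5*5/8 + 2/5*3/8 + 2/5*1/8 + 0*3/8 = 13/40
  d_1[S2] = 1/5*1/8 + 2/5*1/8 + 2/5*3/8 + 0*1/8 = 9/40
  d_1[S3] = 1/5*1/8 + 2/5*1/8 + 2/5*1/4 + 0*1/8 = 7/40
d_1 = (S0=11/40, S1=13/40, S2=9/40, S3=7/40)
  d_2[S0] = 11/40*1/8 + 13/40*3/8 + 9/40*1/4 + 7/40*3/8 = 89/320
  d_2[S1] = 11/40*5/8 + 13/40*3/8 + 9/40*1/8 + 7/40*3/8 = 31/80
  d_2[S2] = 11/40*1/8 + 13/40*1/8 + 9/40*3/8 + 7/40*1/8 = 29/160
  d_2[S3] = 11/40*1/8 + 13/40*1/8 + 9/40*1/4 + 7/40*1/8 = 49/320
d_2 = (S0=89/320, S1=31/80, S2=29/160, S3=49/320)
  d_3[S0] = 89/320*1/8 + 31/80*3/8 + 29/160*1/4 + 49/320*3/8 = 181/640
  d_3[S1] = 89/320*5/8 + 31/80*3/8 + 29/160*1/8 + 49/320*3/8 = 511/1280
  d_3[S2] = 89/320*1/8 + 31/80*1/8 + 29/160*3/8 + 49/320*1/8 = 109/640
  d_3[S3] = 89/320*1/8 + 31/80*1/8 + 29/160*1/4 + 49/320*1/8 = 189/1280
d_3 = (S0=181/640, S1=511/1280, S2=109/640, S3=189/1280)
  d_4[S0] = 181/640*1/8 + 511/1280*3/8 + 109/640*1/4 + 189/1280*3/8 = 1449/5120
  d_4[S1] = 181/640*5/8 + 511/1280*3/8 + 109/640*1/8 + 189/1280*3/8 = 129/320
  d_4[S2] = 181/640*1/8 + 511/1280*1/8 + 109/640*3/8 + 189/1280*1/8 = 429/2560
  d_4[S3] = 181/640*1/8 + 511/1280*1/8 + 109/640*1/4 + 189/1280*1/8 = 749/5120
d_4 = (S0=1449/5120, S1=129/320, S2=429/2560, S3=749/5120)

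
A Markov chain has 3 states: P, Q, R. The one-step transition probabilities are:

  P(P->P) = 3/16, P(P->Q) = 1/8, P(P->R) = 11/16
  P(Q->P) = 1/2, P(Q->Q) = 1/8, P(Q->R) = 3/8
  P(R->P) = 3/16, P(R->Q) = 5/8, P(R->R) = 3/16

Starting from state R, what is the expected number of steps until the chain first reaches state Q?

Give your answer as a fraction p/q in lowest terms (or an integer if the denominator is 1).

Answer: 32/17

Derivation:
Let h_i = expected steps to first reach Q from state i.
Boundary: h_Q = 0.
First-step equations for the other states:
  h_P = 1 + 3/16*h_P + 1/8*h_Q + 11/16*h_R
  h_R = 1 + 3/16*h_P + 5/8*h_Q + 3/16*h_R

Substituting h_Q = 0 and rearranging gives the linear system (I - Q) h = 1:
  [13/16, -11/16] . (h_P, h_R) = 1
  [-3/16, 13/16] . (h_P, h_R) = 1

Solving yields:
  h_P = 48/17
  h_R = 32/17

Starting state is R, so the expected hitting time is h_R = 32/17.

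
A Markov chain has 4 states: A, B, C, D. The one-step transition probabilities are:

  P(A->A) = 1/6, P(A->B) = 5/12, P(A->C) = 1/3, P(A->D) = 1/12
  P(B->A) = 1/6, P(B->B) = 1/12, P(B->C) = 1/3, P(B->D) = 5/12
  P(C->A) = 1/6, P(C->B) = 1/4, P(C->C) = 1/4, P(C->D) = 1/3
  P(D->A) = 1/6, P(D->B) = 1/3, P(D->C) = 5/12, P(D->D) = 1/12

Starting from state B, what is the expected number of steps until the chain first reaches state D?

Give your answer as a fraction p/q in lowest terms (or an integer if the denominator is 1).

Answer: 468/157

Derivation:
Let h_i = expected steps to first reach D from state i.
Boundary: h_D = 0.
First-step equations for the other states:
  h_A = 1 + 1/6*h_A + 5/12*h_B + 1/3*h_C + 1/12*h_D
  h_B = 1 + 1/6*h_A + 1/12*h_B + 1/3*h_C + 5/12*h_D
  h_C = 1 + 1/6*h_A + 1/4*h_B + 1/4*h_C + 1/3*h_D

Substituting h_D = 0 and rearranging gives the linear system (I - Q) h = 1:
  [5/6, -5/12, -1/3] . (h_A, h_B, h_C) = 1
  [-1/6, 11/12, -1/3] . (h_A, h_B, h_C) = 1
  [-1/6, -1/4, 3/4] . (h_A, h_B, h_C) = 1

Solving yields:
  h_A = 624/157
  h_B = 468/157
  h_C = 504/157

Starting state is B, so the expected hitting time is h_B = 468/157.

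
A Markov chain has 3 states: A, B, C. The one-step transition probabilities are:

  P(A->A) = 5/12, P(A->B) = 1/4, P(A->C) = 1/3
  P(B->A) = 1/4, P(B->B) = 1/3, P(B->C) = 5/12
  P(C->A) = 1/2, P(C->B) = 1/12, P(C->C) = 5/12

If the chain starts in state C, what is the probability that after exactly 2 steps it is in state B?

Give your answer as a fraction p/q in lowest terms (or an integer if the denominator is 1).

Computing P^2 by repeated multiplication:
P^1 =
  A: [5/12, 1/4, 1/3]
  B: [1/4, 1/3, 5/12]
  C: [1/2, 1/12, 5/12]
P^2 =
  A: [29/72, 31/144, 55/144]
  B: [19/48, 5/24, 19/48]
  C: [7/16, 3/16, 3/8]

(P^2)[C -> B] = 3/16

Answer: 3/16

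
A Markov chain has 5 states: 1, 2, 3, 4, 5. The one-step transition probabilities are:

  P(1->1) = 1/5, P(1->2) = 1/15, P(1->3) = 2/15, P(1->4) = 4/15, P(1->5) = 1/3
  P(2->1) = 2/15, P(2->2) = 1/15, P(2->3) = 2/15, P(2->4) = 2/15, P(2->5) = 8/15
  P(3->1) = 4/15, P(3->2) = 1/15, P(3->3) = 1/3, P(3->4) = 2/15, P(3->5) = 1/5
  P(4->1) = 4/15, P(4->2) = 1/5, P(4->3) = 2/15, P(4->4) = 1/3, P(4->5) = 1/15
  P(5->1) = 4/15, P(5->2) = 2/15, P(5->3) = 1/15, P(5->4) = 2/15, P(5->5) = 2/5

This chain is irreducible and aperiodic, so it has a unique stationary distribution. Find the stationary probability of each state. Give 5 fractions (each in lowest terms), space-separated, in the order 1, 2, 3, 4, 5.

The stationary distribution satisfies pi = pi * P, i.e.:
  pi_1 = 1/5*pi_1 + 2/15*pi_2 + 4/15*pi_3 + 4/15*pi_4 + 4/15*pi_5
  pi_2 = 1/15*pi_1 + 1/15*pi_2 + 1/15*pi_3 + 1/5*pi_4 + 2/15*pi_5
  pi_3 = 2/15*pi_1 + 2/15*pi_2 + 1/3*pi_3 + 2/15*pi_4 + 1/15*pi_5
  pi_4 = 4/15*pi_1 + 2/15*pi_2 + 2/15*pi_3 + 1/3*pi_4 + 2/15*pi_5
  pi_5 = 1/3*pi_1 + 8/15*pi_2 + 1/5*pi_3 + 1/15*pi_4 + 2/5*pi_5
with normalization: pi_1 + pi_2 + pi_3 + pi_4 + pi_5 = 1.

Using the first 4 balance equations plus normalization, the linear system A*pi = b is:
  [-4/5, 2/15, 4/15, 4/15, 4/15] . pi = 0
  [1/15, -14/15, 1/15, 1/5, 2/15] . pi = 0
  [2/15, 2/15, -2/3, 2/15, 1/15] . pi = 0
  [4/15, 2/15, 2/15, -2/3, 2/15] . pi = 0
  [1, 1, 1, 1, 1] . pi = 1

Solving yields:
  pi_1 = 994/4217
  pi_2 = 482/4217
  pi_3 = 1193/8434
  pi_4 = 1737/8434
  pi_5 = 1276/4217

Verification (pi * P):
  994/4217*1/5 + 482/4217*2/15 + 1193/8434*4/15 + 1737/8434*4/15 + 1276/4217*4/15 = 994/4217 = pi_1  (ok)
  994/4217*1/15 + 482/4217*1/15 + 1193/8434*1/15 + 1737/8434*1/5 + 1276/4217*2/15 = 482/4217 = pi_2  (ok)
  994/4217*2/15 + 482/4217*2/15 + 1193/8434*1/3 + 1737/8434*2/15 + 1276/4217*1/15 = 1193/8434 = pi_3  (ok)
  994/4217*4/15 + 482/4217*2/15 + 1193/8434*2/15 + 1737/8434*1/3 + 1276/4217*2/15 = 1737/8434 = pi_4  (ok)
  994/4217*1/3 + 482/4217*8/15 + 1193/8434*1/5 + 1737/8434*1/15 + 1276/4217*2/5 = 1276/4217 = pi_5  (ok)

Answer: 994/4217 482/4217 1193/8434 1737/8434 1276/4217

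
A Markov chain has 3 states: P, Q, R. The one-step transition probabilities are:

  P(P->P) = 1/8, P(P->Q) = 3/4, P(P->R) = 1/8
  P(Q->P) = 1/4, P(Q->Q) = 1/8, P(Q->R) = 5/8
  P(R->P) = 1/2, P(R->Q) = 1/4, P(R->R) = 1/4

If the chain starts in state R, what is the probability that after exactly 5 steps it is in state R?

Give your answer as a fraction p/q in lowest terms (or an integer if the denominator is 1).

Answer: 5637/16384

Derivation:
Computing P^5 by repeated multiplication:
P^1 =
  P: [1/8, 3/4, 1/8]
  Q: [1/4, 1/8, 5/8]
  R: [1/2, 1/4, 1/4]
P^2 =
  P: [17/64, 7/32, 33/64]
  Q: [3/8, 23/64, 17/64]
  R: [1/4, 15/32, 9/32]
P^3 =
  P: [177/512, 91/256, 153/512]
  Q: [69/256, 201/512, 173/512]
  R: [37/128, 81/256, 101/256]
P^4 =
  P: [1153/4096, 775/2048, 1393/4096]
  Q: [77/256, 1375/4096, 1489/4096]
  R: [5/16, 727/2048, 681/2048]
P^5 =
  P: [9825/32768, 5627/16384, 11689/32768]
  Q: [4969/16384, 11745/32768, 11085/32768]
  R: [2409/8192, 5929/16384, 5637/16384]

(P^5)[R -> R] = 5637/16384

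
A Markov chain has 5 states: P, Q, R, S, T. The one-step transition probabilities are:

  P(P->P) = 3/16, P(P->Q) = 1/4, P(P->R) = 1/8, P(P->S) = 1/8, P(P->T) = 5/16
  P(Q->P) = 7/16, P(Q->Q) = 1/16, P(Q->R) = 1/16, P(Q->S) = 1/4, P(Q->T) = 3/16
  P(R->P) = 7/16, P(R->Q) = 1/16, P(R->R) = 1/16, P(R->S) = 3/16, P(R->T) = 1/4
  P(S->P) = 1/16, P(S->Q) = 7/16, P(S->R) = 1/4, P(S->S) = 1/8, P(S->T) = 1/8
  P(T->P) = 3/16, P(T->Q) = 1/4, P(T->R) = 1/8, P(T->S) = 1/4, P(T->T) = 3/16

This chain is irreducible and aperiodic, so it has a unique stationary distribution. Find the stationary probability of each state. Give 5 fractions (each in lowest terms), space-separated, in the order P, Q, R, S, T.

The stationary distribution satisfies pi = pi * P, i.e.:
  pi_P = 3/16*pi_P + 7/16*pi_Q + 7/16*pi_R + 1/16*pi_S + 3/16*pi_T
  pi_Q = 1/4*pi_P + 1/16*pi_Q + 1/16*pi_R + 7/16*pi_S + 1/4*pi_T
  pi_R = 1/8*pi_P + 1/16*pi_Q + 1/16*pi_R + 1/4*pi_S + 1/8*pi_T
  pi_S = 1/8*pi_P + 1/4*pi_Q + 3/16*pi_R + 1/8*pi_S + 1/4*pi_T
  pi_T = 5/16*pi_P + 3/16*pi_Q + 1/4*pi_R + 1/8*pi_S + 3/16*pi_T
with normalization: pi_P + pi_Q + pi_R + pi_S + pi_T = 1.

Using the first 4 balance equations plus normalization, the linear system A*pi = b is:
  [-13/16, 7/16, 7/16, 1/16, 3/16] . pi = 0
  [1/4, -15/16, 1/16, 7/16, 1/4] . pi = 0
  [1/8, 1/16, -15/16, 1/4, 1/8] . pi = 0
  [1/8, 1/4, 3/16, -7/8, 1/4] . pi = 0
  [1, 1, 1, 1, 1] . pi = 1

Solving yields:
  pi_P = 23093/92080
  pi_Q = 10133/46040
  pi_R = 1167/9208
  pi_S = 1078/5755
  pi_T = 19803/92080

Verification (pi * P):
  23093/92080*3/16 + 10133/46040*7/16 + 1167/9208*7/16 + 1078/5755*1/16 + 19803/92080*3/16 = 23093/92080 = pi_P  (ok)
  23093/92080*1/4 + 10133/46040*1/16 + 1167/9208*1/16 + 1078/5755*7/16 + 19803/92080*1/4 = 10133/46040 = pi_Q  (ok)
  23093/92080*1/8 + 10133/46040*1/16 + 1167/9208*1/16 + 1078/5755*1/4 + 19803/92080*1/8 = 1167/9208 = pi_R  (ok)
  23093/92080*1/8 + 10133/46040*1/4 + 1167/9208*3/16 + 1078/5755*1/8 + 19803/92080*1/4 = 1078/5755 = pi_S  (ok)
  23093/92080*5/16 + 10133/46040*3/16 + 1167/9208*1/4 + 1078/5755*1/8 + 19803/92080*3/16 = 19803/92080 = pi_T  (ok)

Answer: 23093/92080 10133/46040 1167/9208 1078/5755 19803/92080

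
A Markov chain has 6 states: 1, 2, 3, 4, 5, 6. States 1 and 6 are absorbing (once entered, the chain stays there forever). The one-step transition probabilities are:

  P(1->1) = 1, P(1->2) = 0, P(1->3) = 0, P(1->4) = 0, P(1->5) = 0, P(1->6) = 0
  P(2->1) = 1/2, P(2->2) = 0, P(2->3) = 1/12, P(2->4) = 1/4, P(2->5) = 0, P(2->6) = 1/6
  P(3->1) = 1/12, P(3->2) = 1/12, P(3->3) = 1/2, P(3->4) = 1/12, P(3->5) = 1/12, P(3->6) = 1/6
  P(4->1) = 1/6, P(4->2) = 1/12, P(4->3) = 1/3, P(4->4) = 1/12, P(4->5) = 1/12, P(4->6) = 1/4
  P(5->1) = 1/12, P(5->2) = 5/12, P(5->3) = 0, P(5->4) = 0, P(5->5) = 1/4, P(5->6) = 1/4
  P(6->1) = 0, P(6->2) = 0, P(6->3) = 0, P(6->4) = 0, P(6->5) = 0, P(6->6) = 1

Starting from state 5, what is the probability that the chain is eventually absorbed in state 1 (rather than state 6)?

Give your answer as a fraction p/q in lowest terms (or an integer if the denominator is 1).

Let a_i = P(absorbed in 1 | start in state i).
Boundary conditions: a_1 = 1, a_6 = 0.
For each transient state i, a_i = sum_j P(i->j) * a_j:
  a_2 = 1/2*a_1 + 0*a_2 + 1/12*a_3 + 1/4*a_4 + 0*a_5 + 1/6*a_6
  a_3 = 1/12*a_1 + 1/12*a_2 + 1/2*a_3 + 1/12*a_4 + 1/12*a_5 + 1/6*a_6
  a_4 = 1/6*a_1 + 1/12*a_2 + 1/3*a_3 + 1/12*a_4 + 1/12*a_5 + 1/4*a_6
  a_5 = 1/12*a_1 + 5/12*a_2 + 0*a_3 + 0*a_4 + 1/4*a_5 + 1/4*a_6

Substituting a_1 = 1 and a_6 = 0, rearrange to (I - Q) a = r where r[i] = P(i -> 1):
  [1, -1/12, -1/4, 0] . (a_2, a_3, a_4, a_5) = 1/2
  [-1/12, 1/2, -1/12, -1/12] . (a_2, a_3, a_4, a_5) = 1/12
  [-1/12, -1/3, 11/12, -1/12] . (a_2, a_3, a_4, a_5) = 1/6
  [-5/12, 0, 0, 3/4] . (a_2, a_3, a_4, a_5) = 1/12

Solving yields:
  a_2 = 1313/2036
  a_3 = 433/1018
  a_4 = 1337/3054
  a_5 = 2867/6108

Starting state is 5, so the absorption probability is a_5 = 2867/6108.

Answer: 2867/6108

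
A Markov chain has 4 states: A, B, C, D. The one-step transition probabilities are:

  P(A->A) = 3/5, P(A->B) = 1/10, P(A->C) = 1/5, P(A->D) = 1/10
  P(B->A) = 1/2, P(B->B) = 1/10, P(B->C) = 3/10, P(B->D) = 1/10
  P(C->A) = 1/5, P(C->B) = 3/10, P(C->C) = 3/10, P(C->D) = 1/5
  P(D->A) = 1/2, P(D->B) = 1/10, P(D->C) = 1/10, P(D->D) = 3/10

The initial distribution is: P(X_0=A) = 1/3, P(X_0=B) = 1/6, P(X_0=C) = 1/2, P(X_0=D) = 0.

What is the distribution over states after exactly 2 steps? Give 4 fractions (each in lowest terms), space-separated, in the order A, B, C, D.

Answer: 11/24 23/150 139/600 47/300

Derivation:
Propagating the distribution step by step (d_{t+1} = d_t * P):
d_0 = (A=1/3, B=1/6, C=1/2, D=0)
  d_1[A] = 1/3*3/5 + 1/6*1/2 + 1/2*1/5 + 0*1/2 = 23/60
  d_1[B] = 1/3*1/10 + 1/6*1/10 + 1/2*3/10 + 0*1/10 = 1/5
  d_1[C] = 1/3*1/5 + 1/6*3/10 + 1/2*3/10 + 0*1/10 = 4/15
  d_1[D] = 1/3*1/10 + 1/6*1/10 + 1/2*1/5 + 0*3/10 = 3/20
d_1 = (A=23/60, B=1/5, C=4/15, D=3/20)
  d_2[A] = 23/60*3/5 + 1/5*1/2 + 4/15*1/5 + 3/20*1/2 = 11/24
  d_2[B] = 23/60*1/10 + 1/5*1/10 + 4/15*3/10 + 3/20*1/10 = 23/150
  d_2[C] = 23/60*1/5 + 1/5*3/10 + 4/15*3/10 + 3/20*1/10 = 139/600
  d_2[D] = 23/60*1/10 + 1/5*1/10 + 4/15*1/5 + 3/20*3/10 = 47/300
d_2 = (A=11/24, B=23/150, C=139/600, D=47/300)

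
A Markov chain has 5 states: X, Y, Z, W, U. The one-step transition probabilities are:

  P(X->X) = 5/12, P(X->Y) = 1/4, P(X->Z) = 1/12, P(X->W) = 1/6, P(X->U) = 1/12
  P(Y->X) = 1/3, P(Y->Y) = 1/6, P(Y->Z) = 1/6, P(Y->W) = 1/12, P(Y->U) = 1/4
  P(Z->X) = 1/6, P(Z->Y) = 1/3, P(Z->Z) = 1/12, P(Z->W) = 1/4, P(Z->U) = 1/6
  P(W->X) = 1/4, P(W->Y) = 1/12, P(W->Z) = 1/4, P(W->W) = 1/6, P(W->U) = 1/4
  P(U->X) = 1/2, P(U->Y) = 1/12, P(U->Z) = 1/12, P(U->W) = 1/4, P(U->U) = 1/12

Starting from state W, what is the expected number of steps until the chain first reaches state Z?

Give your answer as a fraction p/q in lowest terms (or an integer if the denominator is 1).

Answer: 2367/353

Derivation:
Let h_i = expected steps to first reach Z from state i.
Boundary: h_Z = 0.
First-step equations for the other states:
  h_X = 1 + 5/12*h_X + 1/4*h_Y + 1/12*h_Z + 1/6*h_W + 1/12*h_U
  h_Y = 1 + 1/3*h_X + 1/6*h_Y + 1/6*h_Z + 1/12*h_W + 1/4*h_U
  h_W = 1 + 1/4*h_X + 1/12*h_Y + 1/4*h_Z + 1/6*h_W + 1/4*h_U
  h_U = 1 + 1/2*h_X + 1/12*h_Y + 1/12*h_Z + 1/4*h_W + 1/12*h_U

Substituting h_Z = 0 and rearranging gives the linear system (I - Q) h = 1:
  [7/12, -1/4, -1/6, -1/12] . (h_X, h_Y, h_W, h_U) = 1
  [-1/3, 5/6, -1/12, -1/4] . (h_X, h_Y, h_W, h_U) = 1
  [-1/4, -1/12, 5/6, -1/4] . (h_X, h_Y, h_W, h_U) = 1
  [-1/2, -1/12, -1/4, 11/12] . (h_X, h_Y, h_W, h_U) = 1

Solving yields:
  h_X = 2805/353
  h_Y = 2622/353
  h_W = 2367/353
  h_U = 2799/353

Starting state is W, so the expected hitting time is h_W = 2367/353.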